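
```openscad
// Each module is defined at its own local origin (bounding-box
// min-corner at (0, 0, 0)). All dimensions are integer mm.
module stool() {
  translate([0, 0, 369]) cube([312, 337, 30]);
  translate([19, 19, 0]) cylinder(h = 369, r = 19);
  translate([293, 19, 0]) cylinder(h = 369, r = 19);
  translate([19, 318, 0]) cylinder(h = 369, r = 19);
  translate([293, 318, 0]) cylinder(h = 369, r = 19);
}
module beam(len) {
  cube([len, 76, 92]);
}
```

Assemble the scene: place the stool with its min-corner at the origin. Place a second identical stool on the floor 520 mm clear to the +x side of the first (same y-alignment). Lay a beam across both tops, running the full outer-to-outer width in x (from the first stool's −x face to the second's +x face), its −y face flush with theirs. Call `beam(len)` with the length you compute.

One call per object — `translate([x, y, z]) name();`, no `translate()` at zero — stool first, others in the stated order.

stool();
translate([832, 0, 0]) stool();
translate([0, 0, 399]) beam(1144);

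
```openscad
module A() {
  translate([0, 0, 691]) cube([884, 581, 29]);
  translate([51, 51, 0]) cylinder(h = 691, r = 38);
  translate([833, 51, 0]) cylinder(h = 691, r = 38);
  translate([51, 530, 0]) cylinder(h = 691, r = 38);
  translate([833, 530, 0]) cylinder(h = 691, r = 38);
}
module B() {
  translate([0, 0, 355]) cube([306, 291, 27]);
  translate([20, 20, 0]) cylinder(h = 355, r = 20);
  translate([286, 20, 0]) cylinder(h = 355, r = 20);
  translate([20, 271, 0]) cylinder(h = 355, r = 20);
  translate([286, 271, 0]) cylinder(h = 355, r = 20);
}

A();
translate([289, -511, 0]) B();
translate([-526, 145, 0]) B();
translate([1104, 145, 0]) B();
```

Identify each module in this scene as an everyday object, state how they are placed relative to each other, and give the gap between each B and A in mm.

A is a table. B is a stool. Three stools sit around the table at the −y, −x, +x sides. The gap between each stool and the table is 220 mm.

Each stool's nearest face is 220 mm from the table's bounding box.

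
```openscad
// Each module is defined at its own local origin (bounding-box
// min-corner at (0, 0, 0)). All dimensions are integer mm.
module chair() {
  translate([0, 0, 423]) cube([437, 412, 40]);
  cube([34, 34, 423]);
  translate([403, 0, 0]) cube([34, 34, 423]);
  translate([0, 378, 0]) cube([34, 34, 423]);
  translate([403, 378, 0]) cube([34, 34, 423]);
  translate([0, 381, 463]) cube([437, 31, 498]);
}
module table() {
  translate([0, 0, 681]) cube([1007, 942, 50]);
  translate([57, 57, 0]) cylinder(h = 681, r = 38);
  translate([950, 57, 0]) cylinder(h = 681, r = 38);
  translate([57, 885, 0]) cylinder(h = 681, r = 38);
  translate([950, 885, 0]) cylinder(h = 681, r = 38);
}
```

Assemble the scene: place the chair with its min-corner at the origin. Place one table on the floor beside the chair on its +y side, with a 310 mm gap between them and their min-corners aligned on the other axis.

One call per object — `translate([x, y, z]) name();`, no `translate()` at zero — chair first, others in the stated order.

chair();
translate([0, 722, 0]) table();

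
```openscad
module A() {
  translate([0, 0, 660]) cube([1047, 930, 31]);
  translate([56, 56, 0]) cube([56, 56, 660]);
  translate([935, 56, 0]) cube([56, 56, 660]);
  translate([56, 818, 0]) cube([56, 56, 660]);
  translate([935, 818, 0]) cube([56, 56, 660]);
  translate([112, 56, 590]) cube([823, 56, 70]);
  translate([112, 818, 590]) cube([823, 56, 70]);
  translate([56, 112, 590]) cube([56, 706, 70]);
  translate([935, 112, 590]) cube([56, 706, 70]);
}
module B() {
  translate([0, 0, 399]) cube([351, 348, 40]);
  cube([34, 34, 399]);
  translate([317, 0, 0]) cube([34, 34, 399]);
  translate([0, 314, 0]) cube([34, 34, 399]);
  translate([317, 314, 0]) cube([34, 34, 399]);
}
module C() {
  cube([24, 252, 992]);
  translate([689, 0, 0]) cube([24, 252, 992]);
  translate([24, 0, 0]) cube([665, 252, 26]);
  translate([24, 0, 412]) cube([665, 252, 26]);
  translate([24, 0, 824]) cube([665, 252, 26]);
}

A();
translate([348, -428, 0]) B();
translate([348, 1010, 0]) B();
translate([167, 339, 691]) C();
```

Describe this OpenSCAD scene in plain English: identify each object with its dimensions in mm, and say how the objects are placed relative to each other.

A is a table: top 1047 mm (x) × 930 mm (y), 31 mm thick, upper face at z = 691 mm, on four 56×56 mm square legs, each inset 56 mm from the nearest pair of top edges, running from z = 0 to the bottom of the top. Four apron rails, 56 mm thick and 70 mm tall, run between adjacent legs with their top edges flush with the underside of the top and their outer faces flush with the legs' outer faces.

B is a simple wooden stool: a rectangular seat 351 mm (x) by 348 mm (y), 40 mm thick, top face at z = 439 mm, on four square legs, each 34×34 mm in cross-section. The legs rest on z = 0, each flush with a corner of the seat.

C is an open bookshelf. Two side panels, each 24 mm thick, 252 mm deep and 992 mm tall, stand 713 mm apart (outside-to-outside). Between them sit 3 shelves, each 26 mm thick and 252 mm deep, spanning the full gap between the sides. The bottom shelf rests on the floor (its underside at z = 0) and the clear gap between one shelf's top and the next shelf's underside is 386 mm.

Two stools sit around the table at the −y, +y sides. The bookshelf is on top of the table, centred.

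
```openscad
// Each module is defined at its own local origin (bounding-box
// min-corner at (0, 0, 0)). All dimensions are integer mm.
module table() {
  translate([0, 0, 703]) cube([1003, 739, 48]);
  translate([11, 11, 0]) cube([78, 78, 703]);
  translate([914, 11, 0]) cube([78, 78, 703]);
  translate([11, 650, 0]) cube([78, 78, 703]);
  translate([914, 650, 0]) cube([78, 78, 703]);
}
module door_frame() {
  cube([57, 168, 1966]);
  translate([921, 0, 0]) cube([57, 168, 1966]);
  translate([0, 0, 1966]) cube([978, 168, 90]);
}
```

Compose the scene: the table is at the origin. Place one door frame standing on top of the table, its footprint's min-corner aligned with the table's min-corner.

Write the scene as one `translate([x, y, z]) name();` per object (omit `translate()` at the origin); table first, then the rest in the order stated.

table();
translate([0, 0, 751]) door_frame();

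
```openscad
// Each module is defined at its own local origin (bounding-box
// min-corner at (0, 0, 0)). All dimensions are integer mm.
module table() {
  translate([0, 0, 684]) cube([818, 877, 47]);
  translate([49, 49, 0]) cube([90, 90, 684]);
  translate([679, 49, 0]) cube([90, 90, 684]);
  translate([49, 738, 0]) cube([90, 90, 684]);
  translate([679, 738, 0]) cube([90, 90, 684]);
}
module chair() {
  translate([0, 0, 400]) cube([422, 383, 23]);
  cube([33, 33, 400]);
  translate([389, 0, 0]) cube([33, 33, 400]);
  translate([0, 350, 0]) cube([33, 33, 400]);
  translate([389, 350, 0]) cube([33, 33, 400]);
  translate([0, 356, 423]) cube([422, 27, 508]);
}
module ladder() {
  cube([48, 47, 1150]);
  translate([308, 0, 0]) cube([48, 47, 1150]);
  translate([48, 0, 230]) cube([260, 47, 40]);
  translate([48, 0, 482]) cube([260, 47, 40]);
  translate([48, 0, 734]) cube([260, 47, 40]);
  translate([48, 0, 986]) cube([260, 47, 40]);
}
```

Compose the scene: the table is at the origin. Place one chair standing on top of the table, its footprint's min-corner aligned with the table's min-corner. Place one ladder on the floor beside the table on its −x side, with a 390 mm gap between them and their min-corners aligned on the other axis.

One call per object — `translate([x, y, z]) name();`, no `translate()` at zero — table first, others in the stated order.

table();
translate([0, 0, 731]) chair();
translate([-746, 0, 0]) ladder();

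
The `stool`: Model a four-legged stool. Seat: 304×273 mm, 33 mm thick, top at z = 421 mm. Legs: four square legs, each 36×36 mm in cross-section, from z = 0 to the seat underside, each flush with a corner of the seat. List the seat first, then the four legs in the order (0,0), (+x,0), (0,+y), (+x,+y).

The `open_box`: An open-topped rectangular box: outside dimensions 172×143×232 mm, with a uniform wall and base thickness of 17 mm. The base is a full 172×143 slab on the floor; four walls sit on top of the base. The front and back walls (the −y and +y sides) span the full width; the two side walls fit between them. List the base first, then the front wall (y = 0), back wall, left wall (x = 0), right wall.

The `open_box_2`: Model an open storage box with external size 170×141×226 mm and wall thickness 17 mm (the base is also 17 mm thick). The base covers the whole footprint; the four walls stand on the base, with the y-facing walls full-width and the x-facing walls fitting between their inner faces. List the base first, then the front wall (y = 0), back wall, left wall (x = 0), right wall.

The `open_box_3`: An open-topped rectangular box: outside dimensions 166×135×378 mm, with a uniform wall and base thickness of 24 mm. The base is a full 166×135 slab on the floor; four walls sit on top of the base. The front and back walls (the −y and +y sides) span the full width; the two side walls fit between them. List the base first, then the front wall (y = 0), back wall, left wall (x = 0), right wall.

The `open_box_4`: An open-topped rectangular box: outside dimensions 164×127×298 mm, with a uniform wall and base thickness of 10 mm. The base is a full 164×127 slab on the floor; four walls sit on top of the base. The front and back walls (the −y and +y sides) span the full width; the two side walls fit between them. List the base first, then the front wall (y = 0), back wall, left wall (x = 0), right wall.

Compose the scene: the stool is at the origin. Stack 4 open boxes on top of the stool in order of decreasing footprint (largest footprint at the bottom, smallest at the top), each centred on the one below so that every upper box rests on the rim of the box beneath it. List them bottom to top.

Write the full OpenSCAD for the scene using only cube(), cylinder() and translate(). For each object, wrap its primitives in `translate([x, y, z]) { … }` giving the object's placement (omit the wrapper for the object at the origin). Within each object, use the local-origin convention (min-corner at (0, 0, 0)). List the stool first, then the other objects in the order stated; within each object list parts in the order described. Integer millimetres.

translate([0, 0, 388]) cube([304, 273, 33]);
cube([36, 36, 388]);
translate([268, 0, 0]) cube([36, 36, 388]);
translate([0, 237, 0]) cube([36, 36, 388]);
translate([268, 237, 0]) cube([36, 36, 388]);
translate([66, 65, 421]) {
  cube([172, 143, 17]);
  translate([0, 0, 17]) cube([172, 17, 215]);
  translate([0, 126, 17]) cube([172, 17, 215]);
  translate([0, 17, 17]) cube([17, 109, 215]);
  translate([155, 17, 17]) cube([17, 109, 215]);
}
translate([67, 66, 653]) {
  cube([170, 141, 17]);
  translate([0, 0, 17]) cube([170, 17, 209]);
  translate([0, 124, 17]) cube([170, 17, 209]);
  translate([0, 17, 17]) cube([17, 107, 209]);
  translate([153, 17, 17]) cube([17, 107, 209]);
}
translate([69, 69, 879]) {
  cube([166, 135, 24]);
  translate([0, 0, 24]) cube([166, 24, 354]);
  translate([0, 111, 24]) cube([166, 24, 354]);
  translate([0, 24, 24]) cube([24, 87, 354]);
  translate([142, 24, 24]) cube([24, 87, 354]);
}
translate([70, 73, 1257]) {
  cube([164, 127, 10]);
  translate([0, 0, 10]) cube([164, 10, 288]);
  translate([0, 117, 10]) cube([164, 10, 288]);
  translate([0, 10, 10]) cube([10, 107, 288]);
  translate([154, 10, 10]) cube([10, 107, 288]);
}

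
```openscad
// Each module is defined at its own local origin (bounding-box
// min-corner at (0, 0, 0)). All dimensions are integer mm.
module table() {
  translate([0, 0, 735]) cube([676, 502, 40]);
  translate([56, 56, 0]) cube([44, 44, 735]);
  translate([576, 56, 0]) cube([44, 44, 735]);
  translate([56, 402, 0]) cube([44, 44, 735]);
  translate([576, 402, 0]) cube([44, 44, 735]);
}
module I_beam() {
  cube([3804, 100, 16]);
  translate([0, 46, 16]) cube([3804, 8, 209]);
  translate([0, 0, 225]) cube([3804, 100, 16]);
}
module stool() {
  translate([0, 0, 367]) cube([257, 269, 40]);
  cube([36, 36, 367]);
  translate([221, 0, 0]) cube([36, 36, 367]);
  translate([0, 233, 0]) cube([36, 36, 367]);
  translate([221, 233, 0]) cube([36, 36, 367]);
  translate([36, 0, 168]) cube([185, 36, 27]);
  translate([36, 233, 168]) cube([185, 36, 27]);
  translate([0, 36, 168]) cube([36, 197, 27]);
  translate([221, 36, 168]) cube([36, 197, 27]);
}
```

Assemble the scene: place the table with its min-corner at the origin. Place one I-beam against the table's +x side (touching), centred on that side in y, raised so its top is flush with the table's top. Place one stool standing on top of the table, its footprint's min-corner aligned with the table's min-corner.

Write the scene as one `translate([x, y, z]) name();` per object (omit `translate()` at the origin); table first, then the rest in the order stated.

table();
translate([676, 201, 534]) I_beam();
translate([0, 0, 775]) stool();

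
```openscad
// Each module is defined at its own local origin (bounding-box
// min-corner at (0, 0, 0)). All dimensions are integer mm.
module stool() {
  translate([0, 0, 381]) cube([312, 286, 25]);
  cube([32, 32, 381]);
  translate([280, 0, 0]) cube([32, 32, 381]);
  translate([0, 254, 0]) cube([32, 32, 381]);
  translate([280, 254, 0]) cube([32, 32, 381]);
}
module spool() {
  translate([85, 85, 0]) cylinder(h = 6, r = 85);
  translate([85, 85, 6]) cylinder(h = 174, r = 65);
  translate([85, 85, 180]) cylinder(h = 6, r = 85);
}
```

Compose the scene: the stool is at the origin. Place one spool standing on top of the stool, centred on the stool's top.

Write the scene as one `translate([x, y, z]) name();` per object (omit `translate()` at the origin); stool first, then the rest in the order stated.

stool();
translate([71, 58, 406]) spool();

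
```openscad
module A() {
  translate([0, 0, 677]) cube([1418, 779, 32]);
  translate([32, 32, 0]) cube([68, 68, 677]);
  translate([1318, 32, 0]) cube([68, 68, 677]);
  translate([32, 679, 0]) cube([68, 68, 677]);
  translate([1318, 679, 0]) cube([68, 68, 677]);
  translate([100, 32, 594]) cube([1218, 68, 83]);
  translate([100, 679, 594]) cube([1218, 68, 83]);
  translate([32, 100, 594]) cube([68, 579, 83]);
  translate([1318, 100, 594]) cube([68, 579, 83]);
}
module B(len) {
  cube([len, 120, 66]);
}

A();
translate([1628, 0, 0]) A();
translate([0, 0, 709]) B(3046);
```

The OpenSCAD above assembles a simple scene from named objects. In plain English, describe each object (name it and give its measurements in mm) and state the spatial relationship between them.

A is a table with a 1418×779 mm rectangular top, 32 mm thick, top surface at z = 709 mm, supported by four 68×68 mm square legs, each inset 32 mm from the nearest pair of top edges, running from the floor. Four apron rails, 68 mm thick and 83 mm tall, run between adjacent legs with their top edges flush with the underside of the top and their outer faces flush with the legs' outer faces.

B is a rectangular beam 3046 mm long (x), 120 mm deep (y), 66 mm thick (z).

The beam spans the tops of two tables placed 210 mm apart, resting at z = 709 mm.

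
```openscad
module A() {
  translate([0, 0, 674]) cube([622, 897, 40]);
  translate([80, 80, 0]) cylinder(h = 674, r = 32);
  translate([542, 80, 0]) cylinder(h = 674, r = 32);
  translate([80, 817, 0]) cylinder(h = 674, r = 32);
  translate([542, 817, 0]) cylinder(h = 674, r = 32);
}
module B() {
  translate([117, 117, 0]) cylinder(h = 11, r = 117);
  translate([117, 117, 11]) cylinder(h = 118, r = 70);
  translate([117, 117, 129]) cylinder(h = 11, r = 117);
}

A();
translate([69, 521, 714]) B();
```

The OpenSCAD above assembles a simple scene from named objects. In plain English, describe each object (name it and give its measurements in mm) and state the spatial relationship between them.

A is a table with a 622×897 mm rectangular top, 40 mm thick, top surface at z = 714 mm, supported by four round legs of 64 mm diameter, each leg's bounding box inset 48 mm from the nearest pair of top edges, running from the floor.

B is a spool: two coaxial disc flanges of radius 117 mm and thickness 11 mm, joined by a core cylinder of radius 70 mm and height 118 mm. The lower flange rests on z = 0 and the three cylinders share a vertical axis.

The spool is on top of the table.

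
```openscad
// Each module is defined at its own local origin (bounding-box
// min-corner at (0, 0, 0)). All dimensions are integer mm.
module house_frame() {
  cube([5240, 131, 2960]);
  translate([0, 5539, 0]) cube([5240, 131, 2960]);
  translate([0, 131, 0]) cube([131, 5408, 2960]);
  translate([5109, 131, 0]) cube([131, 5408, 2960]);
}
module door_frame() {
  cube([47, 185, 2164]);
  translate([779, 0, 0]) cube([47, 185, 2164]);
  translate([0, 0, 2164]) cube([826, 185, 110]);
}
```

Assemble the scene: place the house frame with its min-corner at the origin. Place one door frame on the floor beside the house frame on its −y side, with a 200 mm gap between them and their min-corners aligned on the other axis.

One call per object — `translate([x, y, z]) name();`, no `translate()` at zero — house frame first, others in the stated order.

house_frame();
translate([0, -385, 0]) door_frame();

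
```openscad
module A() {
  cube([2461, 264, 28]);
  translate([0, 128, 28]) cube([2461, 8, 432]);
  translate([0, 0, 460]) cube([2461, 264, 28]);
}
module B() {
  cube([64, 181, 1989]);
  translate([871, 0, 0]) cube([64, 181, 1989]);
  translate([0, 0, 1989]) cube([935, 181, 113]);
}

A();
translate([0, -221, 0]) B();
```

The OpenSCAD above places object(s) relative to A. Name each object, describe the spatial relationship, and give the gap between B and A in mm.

The door frame's nearest face is 40 mm from the I-beam's −y face.

A is an I-beam. B is a door frame. The door frame is on the floor beside the I-beam on its −y side. The gap between the door frame and the I-beam is 40 mm.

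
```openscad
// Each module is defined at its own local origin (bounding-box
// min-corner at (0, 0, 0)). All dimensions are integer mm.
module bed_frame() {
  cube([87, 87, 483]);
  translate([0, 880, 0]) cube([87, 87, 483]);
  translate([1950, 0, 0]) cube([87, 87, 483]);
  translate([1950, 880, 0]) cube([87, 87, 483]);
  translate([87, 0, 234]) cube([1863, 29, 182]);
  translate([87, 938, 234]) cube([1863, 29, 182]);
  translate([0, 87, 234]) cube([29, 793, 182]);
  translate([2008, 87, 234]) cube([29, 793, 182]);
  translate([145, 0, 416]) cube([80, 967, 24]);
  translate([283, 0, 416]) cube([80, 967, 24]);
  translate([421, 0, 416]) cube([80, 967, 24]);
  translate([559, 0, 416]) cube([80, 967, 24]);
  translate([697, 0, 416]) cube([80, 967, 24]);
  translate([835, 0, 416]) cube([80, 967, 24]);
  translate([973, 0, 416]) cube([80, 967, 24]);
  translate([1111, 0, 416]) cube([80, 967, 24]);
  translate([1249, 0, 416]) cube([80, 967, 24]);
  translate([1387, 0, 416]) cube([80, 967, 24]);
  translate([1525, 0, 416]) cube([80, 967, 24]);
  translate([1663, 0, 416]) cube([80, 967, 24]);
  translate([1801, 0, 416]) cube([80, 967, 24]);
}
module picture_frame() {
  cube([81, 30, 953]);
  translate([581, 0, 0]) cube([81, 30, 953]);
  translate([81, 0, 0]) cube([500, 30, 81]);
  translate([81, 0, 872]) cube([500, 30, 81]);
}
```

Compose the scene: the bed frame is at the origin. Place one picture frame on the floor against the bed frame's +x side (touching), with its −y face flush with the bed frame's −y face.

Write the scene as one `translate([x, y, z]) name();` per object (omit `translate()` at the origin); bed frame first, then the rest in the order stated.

bed_frame();
translate([2037, 0, 0]) picture_frame();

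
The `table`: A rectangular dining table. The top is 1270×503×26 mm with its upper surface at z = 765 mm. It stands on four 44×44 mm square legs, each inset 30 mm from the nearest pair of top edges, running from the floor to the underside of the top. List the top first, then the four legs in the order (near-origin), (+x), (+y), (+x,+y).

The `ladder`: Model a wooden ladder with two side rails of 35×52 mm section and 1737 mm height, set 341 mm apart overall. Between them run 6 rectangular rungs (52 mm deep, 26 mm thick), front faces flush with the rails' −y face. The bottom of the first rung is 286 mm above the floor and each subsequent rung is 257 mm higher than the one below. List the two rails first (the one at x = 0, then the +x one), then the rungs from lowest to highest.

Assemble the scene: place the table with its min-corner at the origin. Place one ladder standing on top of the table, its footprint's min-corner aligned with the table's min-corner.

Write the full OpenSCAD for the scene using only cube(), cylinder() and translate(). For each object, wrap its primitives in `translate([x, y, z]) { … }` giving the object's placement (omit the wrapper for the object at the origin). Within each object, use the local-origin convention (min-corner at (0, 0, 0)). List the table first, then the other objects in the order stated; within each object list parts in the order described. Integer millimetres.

translate([0, 0, 739]) cube([1270, 503, 26]);
translate([30, 30, 0]) cube([44, 44, 739]);
translate([1196, 30, 0]) cube([44, 44, 739]);
translate([30, 429, 0]) cube([44, 44, 739]);
translate([1196, 429, 0]) cube([44, 44, 739]);
translate([0, 0, 765]) {
  cube([35, 52, 1737]);
  translate([306, 0, 0]) cube([35, 52, 1737]);
  translate([35, 0, 286]) cube([271, 52, 26]);
  translate([35, 0, 543]) cube([271, 52, 26]);
  translate([35, 0, 800]) cube([271, 52, 26]);
  translate([35, 0, 1057]) cube([271, 52, 26]);
  translate([35, 0, 1314]) cube([271, 52, 26]);
  translate([35, 0, 1571]) cube([271, 52, 26]);
}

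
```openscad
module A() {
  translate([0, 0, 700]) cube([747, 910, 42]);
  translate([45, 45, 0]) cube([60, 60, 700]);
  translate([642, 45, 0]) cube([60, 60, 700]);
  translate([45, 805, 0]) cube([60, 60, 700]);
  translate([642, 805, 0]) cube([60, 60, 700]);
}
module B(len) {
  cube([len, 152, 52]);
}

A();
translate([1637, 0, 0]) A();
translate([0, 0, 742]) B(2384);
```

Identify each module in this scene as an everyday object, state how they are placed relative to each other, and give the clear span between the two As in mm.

A is a table. B is a beam. A beam spans the tops of two tables. The clear span between the two tables is 890 mm.

Second table starts at x = 1637; first ends at x = 747; clear span = 1637 − 747 = 890 mm.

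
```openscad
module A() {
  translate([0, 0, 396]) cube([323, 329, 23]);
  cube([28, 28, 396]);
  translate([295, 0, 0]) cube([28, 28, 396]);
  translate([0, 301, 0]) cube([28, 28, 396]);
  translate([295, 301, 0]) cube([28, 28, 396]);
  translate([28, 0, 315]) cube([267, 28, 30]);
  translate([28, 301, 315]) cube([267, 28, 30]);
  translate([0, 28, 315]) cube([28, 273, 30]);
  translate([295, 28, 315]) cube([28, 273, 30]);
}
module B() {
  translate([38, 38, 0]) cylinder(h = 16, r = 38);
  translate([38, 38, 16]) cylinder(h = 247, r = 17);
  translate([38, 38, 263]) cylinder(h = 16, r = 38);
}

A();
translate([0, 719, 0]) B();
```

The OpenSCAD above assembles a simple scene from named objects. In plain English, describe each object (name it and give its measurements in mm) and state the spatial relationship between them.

A is a four-legged stool. The seat is a 323×329×23 mm slab whose top surface is at z = 419 mm; four square legs, each 28×28 mm in cross-section, run from the floor (z = 0) to the underside of the seat, each flush with a corner of the seat. Four stretchers, 28 mm wide and 30 mm tall, connect adjacent legs with their undersides at z = 315 mm, each running between the inner faces of the legs it joins and aligned with the legs' outer faces on the other axis.

B is a spool: two coaxial disc flanges of radius 38 mm and thickness 16 mm, joined by a core cylinder of radius 17 mm and height 247 mm. The lower flange rests on z = 0 and the three cylinders share a vertical axis.

The spool is on the floor beside the stool on its +y side.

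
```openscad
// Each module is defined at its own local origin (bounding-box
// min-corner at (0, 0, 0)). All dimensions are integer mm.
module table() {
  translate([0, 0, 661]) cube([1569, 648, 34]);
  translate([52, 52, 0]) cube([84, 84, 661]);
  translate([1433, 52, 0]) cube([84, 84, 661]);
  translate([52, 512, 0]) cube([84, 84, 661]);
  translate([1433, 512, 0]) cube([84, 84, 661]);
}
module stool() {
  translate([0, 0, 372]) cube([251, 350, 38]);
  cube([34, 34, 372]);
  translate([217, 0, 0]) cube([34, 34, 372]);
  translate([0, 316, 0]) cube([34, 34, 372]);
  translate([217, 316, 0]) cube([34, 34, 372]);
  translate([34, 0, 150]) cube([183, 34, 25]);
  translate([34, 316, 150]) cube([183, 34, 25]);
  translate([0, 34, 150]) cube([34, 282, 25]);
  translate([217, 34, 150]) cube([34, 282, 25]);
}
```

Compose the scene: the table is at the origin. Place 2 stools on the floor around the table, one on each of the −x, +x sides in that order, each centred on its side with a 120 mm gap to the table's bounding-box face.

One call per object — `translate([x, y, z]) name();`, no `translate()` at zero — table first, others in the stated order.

table();
translate([-371, 149, 0]) stool();
translate([1689, 149, 0]) stool();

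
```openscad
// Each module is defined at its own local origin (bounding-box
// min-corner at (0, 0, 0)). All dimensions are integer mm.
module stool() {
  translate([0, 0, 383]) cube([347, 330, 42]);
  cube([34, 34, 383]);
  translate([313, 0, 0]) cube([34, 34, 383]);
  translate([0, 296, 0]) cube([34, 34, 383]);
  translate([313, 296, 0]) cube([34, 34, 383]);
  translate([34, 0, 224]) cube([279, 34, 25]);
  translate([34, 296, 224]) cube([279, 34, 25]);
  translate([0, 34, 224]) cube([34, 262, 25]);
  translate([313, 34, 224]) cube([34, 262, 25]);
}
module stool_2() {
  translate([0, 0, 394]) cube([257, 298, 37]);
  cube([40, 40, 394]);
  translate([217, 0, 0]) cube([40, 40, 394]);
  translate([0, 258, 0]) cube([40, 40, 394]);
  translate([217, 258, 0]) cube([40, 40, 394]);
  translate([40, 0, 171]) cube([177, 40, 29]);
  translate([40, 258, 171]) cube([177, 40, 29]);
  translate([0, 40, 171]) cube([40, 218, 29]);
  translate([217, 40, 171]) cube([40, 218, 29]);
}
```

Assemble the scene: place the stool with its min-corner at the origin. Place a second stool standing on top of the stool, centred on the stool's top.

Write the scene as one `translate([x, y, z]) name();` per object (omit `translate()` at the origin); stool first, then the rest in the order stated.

stool();
translate([45, 16, 425]) stool_2();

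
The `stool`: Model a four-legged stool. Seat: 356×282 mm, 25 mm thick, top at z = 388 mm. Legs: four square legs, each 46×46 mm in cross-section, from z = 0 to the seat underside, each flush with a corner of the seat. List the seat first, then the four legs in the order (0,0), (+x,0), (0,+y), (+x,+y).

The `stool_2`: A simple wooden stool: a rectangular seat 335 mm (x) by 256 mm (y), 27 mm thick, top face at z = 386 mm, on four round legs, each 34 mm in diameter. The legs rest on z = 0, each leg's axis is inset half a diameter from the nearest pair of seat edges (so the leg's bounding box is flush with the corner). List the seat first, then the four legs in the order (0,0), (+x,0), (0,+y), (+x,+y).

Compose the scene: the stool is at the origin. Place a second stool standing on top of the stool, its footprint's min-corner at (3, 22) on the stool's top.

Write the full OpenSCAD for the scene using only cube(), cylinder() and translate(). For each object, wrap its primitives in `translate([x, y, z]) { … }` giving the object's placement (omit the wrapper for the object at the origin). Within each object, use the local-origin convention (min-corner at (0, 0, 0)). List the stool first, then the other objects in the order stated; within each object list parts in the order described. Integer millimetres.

translate([0, 0, 363]) cube([356, 282, 25]);
cube([46, 46, 363]);
translate([310, 0, 0]) cube([46, 46, 363]);
translate([0, 236, 0]) cube([46, 46, 363]);
translate([310, 236, 0]) cube([46, 46, 363]);
translate([3, 22, 388]) {
  translate([0, 0, 359]) cube([335, 256, 27]);
  translate([17, 17, 0]) cylinder(h = 359, r = 17);
  translate([318, 17, 0]) cylinder(h = 359, r = 17);
  translate([17, 239, 0]) cylinder(h = 359, r = 17);
  translate([318, 239, 0]) cylinder(h = 359, r = 17);
}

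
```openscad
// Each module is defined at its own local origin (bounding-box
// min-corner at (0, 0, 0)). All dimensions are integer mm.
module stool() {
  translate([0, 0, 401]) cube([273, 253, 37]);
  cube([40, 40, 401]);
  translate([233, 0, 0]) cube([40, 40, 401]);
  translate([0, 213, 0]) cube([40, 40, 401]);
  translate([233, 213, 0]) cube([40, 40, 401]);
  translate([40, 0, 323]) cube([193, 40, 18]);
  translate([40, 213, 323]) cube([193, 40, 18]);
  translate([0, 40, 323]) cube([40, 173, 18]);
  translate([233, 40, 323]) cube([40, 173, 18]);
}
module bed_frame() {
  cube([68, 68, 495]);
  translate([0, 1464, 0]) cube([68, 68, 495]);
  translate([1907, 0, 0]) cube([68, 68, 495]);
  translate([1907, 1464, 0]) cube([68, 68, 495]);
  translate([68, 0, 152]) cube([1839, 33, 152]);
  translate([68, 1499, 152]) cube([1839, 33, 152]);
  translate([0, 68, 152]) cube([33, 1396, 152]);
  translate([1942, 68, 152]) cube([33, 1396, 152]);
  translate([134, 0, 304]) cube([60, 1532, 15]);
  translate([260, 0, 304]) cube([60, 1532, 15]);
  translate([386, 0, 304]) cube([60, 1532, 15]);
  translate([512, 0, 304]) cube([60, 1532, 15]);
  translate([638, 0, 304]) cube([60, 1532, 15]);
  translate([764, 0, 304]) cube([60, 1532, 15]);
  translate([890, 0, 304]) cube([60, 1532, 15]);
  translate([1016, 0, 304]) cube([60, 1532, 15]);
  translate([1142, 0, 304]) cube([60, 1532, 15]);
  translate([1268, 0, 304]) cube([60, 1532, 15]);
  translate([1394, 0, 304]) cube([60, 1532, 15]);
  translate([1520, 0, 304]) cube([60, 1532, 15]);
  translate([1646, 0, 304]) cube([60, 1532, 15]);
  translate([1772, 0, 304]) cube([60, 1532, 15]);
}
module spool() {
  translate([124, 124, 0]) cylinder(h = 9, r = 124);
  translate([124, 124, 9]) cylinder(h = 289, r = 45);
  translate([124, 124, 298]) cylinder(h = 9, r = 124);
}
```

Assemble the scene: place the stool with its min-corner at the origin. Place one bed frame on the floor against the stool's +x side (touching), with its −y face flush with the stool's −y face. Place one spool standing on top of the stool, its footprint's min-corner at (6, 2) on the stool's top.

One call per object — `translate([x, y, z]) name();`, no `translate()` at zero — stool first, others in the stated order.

stool();
translate([273, 0, 0]) bed_frame();
translate([6, 2, 438]) spool();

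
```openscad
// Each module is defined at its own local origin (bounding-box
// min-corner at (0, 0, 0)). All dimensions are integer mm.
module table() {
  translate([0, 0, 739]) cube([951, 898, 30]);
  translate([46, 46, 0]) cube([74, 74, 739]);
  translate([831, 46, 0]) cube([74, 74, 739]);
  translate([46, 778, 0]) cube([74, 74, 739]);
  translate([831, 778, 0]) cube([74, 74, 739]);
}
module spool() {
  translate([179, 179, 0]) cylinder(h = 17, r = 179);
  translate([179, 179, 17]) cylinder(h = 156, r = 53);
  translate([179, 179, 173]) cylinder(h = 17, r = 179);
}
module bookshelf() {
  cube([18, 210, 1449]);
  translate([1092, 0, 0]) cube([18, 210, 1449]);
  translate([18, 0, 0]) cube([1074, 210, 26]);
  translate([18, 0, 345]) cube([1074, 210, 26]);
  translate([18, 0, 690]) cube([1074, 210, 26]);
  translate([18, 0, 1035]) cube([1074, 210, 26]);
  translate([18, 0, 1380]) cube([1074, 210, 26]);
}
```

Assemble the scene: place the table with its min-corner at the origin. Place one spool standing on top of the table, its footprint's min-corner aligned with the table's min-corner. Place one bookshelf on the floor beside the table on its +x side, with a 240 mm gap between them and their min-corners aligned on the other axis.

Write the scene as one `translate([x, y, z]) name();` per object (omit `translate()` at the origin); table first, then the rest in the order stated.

table();
translate([0, 0, 769]) spool();
translate([1191, 0, 0]) bookshelf();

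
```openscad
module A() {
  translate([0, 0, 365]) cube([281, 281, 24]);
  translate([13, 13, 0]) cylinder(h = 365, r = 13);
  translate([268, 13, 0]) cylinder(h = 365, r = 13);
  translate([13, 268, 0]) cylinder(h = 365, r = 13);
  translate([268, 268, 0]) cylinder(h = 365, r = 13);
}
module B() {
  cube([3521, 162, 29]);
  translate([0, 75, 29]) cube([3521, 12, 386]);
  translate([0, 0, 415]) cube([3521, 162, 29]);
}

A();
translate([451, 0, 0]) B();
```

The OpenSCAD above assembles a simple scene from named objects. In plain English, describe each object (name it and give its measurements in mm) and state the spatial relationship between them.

A is a simple wooden stool: a rectangular seat 281 mm (x) by 281 mm (y), 24 mm thick, top face at z = 389 mm, on four round legs, each 26 mm in diameter. The legs rest on z = 0, each leg's axis is inset half a diameter from the nearest pair of seat edges (so the leg's bounding box is flush with the corner).

B is an I-beam lying along x, 3521 mm long. Overall section height 444 mm. Two flanges 162 mm wide (y) and 29 mm thick, one on the floor and one at the top; a web 12 mm thick runs between them, centred on the flange width.

The I-beam is on the floor beside the stool on its +x side.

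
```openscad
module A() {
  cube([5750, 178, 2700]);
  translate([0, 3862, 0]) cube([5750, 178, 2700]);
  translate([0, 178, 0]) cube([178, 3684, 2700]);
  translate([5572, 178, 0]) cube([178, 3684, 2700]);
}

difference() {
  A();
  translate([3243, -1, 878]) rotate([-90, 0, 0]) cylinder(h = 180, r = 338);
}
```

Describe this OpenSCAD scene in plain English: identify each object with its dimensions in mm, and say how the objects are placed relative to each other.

A is the wall frame of a small rectangular building: four walls, each 2700 mm tall and 178 mm thick, enclosing a footprint 5750 mm (x) by 4040 mm (y) outside-to-outside, with no floor or roof. The front and back walls (the −y and +y sides) span the full width; the two side walls fit between them.

The house frame has a circular hole of radius 338 mm through its front wall, centred at (x = 3243, z = 878).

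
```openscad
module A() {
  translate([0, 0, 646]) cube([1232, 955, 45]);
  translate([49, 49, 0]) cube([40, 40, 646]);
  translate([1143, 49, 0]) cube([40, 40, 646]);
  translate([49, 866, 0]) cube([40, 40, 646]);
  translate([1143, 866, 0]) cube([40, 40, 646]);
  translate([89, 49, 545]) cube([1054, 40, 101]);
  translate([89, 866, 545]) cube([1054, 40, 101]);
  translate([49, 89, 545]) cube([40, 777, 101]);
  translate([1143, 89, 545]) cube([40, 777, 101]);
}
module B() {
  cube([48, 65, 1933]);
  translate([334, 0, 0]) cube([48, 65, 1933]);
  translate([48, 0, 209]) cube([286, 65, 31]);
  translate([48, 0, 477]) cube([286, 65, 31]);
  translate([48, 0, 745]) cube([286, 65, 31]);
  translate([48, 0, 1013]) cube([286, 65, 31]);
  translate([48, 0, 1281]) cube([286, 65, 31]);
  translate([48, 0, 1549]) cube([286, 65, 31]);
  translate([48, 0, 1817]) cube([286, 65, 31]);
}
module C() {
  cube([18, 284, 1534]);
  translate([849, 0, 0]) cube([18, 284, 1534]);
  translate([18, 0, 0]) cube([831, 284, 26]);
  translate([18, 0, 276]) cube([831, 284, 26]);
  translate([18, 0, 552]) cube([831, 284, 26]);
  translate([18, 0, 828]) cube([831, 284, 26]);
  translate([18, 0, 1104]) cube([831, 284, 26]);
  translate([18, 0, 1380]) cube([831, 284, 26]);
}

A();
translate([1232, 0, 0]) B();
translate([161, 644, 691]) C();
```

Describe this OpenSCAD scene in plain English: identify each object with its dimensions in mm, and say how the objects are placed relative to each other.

A is a rectangular dining table. The top is 1232×955×45 mm with its upper surface at z = 691 mm. It stands on four 40×40 mm square legs, each inset 49 mm from the nearest pair of top edges, running from the floor to the underside of the top. Four apron rails, 40 mm thick and 101 mm tall, run between adjacent legs with their top edges flush with the underside of the top and their outer faces flush with the legs' outer faces.

B is a straight ladder. Two 48×65 mm vertical rails, 1933 mm tall, stand 382 mm apart (outside-to-outside) with their front faces coplanar on the −y side. 7 rungs, each 65 mm deep and 31 mm tall, span between the inner faces of the rails, front faces flush with the rails. The lowest rung's underside is at z = 209 mm and rungs are spaced 268 mm apart (underside to underside).

C is an open bookshelf. Two side panels, each 18 mm thick, 284 mm deep and 1534 mm tall, stand 867 mm apart (outside-to-outside). Between them sit 6 shelves, each 26 mm thick and 284 mm deep, spanning the full gap between the sides. The bottom shelf rests on the floor (its underside at z = 0) and the clear gap between one shelf's top and the next shelf's underside is 250 mm.

The ladder is against the table's +x side, with their −y faces flush. The bookshelf is on top of the table.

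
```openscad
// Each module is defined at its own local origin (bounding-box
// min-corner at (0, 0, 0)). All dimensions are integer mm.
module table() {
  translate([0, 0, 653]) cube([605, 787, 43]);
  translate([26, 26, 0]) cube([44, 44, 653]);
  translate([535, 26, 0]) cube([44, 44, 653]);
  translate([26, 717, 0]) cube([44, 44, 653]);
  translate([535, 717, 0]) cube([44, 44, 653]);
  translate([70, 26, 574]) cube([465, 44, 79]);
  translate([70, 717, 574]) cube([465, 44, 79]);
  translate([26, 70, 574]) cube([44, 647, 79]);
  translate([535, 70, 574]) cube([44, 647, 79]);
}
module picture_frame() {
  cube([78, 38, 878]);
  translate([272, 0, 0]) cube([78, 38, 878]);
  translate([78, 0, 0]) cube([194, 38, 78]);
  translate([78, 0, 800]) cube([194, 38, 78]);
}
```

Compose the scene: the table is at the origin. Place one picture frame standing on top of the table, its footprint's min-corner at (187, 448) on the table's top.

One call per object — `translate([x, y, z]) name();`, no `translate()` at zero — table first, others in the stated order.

table();
translate([187, 448, 696]) picture_frame();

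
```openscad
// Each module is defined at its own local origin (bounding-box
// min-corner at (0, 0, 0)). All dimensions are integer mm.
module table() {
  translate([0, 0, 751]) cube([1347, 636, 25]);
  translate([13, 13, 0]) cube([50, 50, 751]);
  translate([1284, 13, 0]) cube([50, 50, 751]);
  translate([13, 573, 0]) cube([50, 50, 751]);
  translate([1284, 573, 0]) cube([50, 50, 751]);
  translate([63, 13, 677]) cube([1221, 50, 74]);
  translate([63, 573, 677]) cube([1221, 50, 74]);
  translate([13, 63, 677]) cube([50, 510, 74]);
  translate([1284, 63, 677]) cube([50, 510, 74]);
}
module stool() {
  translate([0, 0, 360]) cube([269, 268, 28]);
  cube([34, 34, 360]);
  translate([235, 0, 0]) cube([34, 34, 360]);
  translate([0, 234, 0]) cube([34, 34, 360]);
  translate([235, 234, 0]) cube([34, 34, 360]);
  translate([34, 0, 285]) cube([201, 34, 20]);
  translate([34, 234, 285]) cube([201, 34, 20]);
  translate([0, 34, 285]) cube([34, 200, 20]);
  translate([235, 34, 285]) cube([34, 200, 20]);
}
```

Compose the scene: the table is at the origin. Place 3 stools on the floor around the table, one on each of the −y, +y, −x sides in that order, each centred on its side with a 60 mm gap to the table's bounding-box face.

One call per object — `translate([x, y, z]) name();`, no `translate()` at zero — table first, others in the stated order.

table();
translate([539, -328, 0]) stool();
translate([539, 696, 0]) stool();
translate([-329, 184, 0]) stool();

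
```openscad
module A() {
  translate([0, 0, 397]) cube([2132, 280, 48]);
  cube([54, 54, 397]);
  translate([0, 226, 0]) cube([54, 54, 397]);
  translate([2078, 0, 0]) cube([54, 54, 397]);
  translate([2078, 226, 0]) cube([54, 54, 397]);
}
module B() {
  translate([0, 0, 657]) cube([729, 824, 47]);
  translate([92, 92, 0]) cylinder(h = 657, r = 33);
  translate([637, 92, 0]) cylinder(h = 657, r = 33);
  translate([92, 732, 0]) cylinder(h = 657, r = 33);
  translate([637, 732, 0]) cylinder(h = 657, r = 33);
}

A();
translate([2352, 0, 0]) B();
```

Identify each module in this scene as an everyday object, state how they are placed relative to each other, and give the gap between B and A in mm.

A is a bench. B is a table. The table is on the floor beside the bench on its +x side. The gap between the table and the bench is 220 mm.

The table's nearest face is 220 mm from the bench's +x face.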